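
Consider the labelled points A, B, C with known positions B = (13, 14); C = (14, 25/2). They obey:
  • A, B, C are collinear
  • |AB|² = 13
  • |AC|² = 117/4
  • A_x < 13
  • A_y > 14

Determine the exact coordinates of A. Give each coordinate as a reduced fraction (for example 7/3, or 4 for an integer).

1. A_x = 11  [[A, B, C are collinear ⇒ 3/2x+1y-67/2=0] ∩ [|A−(13, 14)|²=13]]
2. A_y = 17  [[A, B, C are collinear ⇒ 3/2x+1y-67/2=0] ∩ [|A−(13, 14)|²=13]]
   so A = (11, 17)

A = (11, 17)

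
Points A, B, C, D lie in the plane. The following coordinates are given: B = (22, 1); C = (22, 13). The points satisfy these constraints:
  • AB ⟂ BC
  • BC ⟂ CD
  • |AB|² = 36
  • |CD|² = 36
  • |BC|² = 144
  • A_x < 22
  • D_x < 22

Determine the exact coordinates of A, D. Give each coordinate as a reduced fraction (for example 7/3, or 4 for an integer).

1. A_x = 16  [[AB ⟂ BC ⇒ -12y+12=0] ∩ [|A−(22, 1)|²=36]]
2. A_y = 1  [[AB ⟂ BC ⇒ -12y+12=0] ∩ [|A−(22, 1)|²=36]]
   so A = (16, 1)
3. D_x = 16  [[BC ⟂ CD ⇒ 12y-156=0] ∩ [|D−(22, 13)|²=36]]
4. D_y = 13  [[BC ⟂ CD ⇒ 12y-156=0] ∩ [|D−(22, 13)|²=36]]
   so D = (16, 13)

A = (16, 1)
D = (16, 13)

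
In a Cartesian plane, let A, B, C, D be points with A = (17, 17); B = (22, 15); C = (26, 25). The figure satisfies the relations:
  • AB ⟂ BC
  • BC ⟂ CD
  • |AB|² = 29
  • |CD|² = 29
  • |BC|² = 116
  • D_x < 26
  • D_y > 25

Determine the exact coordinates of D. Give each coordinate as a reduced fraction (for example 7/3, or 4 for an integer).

1. D_x = 21  [[BC ⟂ CD ⇒ 4x+10y-354=0] ∩ [|D−(26, 25)|²=29]]
2. D_y = 27  [[BC ⟂ CD ⇒ 4x+10y-354=0] ∩ [|D−(26, 25)|²=29]]
   so D = (21, 27)

D = (21, 27)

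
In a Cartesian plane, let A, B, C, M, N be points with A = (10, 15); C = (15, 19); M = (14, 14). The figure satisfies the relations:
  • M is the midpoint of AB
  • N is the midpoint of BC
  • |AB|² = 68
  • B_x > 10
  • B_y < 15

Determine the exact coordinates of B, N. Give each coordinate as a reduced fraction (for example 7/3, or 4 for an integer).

B = (18, 13)
N = (33/2, 16)

1. B_x = 18  [B = 2·M−A = 2·(14, 14)−(10, 15)]
2. B_y = 13  [B = 2·M−A = 2·(14, 14)−(10, 15)]
   so B = (18, 13)
3. N_x = 33/2  [2·N = B+C = (18, 13)+(15, 19)]
4. N_y = 16  [2·N = B+C = (18, 13)+(15, 19)]
   so N = (33/2, 16)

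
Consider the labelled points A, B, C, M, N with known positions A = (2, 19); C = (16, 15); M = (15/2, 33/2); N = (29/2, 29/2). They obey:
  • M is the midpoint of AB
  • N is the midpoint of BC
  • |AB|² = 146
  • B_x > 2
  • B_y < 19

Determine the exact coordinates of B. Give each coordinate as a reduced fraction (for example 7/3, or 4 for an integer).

B = (13, 14)

1. B_x = 13  [B = 2·M−A = 2·(15/2, 33/2)−(2, 19)]
2. B_y = 14  [B = 2·M−A = 2·(15/2, 33/2)−(2, 19)]
   so B = (13, 14)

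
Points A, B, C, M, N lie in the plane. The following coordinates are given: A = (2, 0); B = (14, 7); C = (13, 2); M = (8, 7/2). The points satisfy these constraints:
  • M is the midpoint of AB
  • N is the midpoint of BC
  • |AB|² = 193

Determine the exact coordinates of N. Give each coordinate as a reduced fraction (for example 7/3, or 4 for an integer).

N = (27/2, 9/2)

1. N_x = 27/2  [2·N = B+C = (14, 7)+(13, 2)]
2. N_y = 9/2  [2·N = B+C = (14, 7)+(13, 2)]
   so N = (27/2, 9/2)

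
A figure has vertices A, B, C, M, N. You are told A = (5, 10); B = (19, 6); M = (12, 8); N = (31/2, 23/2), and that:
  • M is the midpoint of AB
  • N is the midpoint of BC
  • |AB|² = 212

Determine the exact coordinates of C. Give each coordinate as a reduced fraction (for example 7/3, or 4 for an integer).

C = (12, 17)

1. C_x = 12  [C = 2·N−B = 2·(31/2, 23/2)−(19, 6)]
2. C_y = 17  [C = 2·N−B = 2·(31/2, 23/2)−(19, 6)]
   so C = (12, 17)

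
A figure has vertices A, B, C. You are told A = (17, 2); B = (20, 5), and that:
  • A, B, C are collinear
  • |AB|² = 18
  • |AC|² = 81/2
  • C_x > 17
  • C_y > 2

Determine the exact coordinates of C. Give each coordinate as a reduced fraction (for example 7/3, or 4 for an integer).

C = (43/2, 13/2)

1. C_x = 43/2  [[A, B, C are collinear ⇒ -3x+3y+45=0] ∩ [|C−(17, 2)|²=81/2]]
2. C_y = 13/2  [[A, B, C are collinear ⇒ -3x+3y+45=0] ∩ [|C−(17, 2)|²=81/2]]
   so C = (43/2, 13/2)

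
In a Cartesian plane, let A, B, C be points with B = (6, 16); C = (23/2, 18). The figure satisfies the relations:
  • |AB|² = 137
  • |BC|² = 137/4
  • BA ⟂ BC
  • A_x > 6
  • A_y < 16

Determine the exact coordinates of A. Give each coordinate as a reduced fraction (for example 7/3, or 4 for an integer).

1. A_x = 10  [[BA ⟂ BC ⇒ 11/2x+2y-65=0] ∩ [|A−(6, 16)|²=137]]
2. A_y = 5  [[BA ⟂ BC ⇒ 11/2x+2y-65=0] ∩ [|A−(6, 16)|²=137]]
   so A = (10, 5)

A = (10, 5)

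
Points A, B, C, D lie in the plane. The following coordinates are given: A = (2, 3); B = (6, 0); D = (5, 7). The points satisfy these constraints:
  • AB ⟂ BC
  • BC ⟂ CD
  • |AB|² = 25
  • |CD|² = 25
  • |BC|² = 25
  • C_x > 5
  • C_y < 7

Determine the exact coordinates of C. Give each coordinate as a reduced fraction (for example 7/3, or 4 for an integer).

C = (9, 4)

1. C_x = 9  [[AB ⟂ BC ⇒ 4x-3y-24=0] ∩ [|C−(5, 7)|²=25]]
2. C_y = 4  [[AB ⟂ BC ⇒ 4x-3y-24=0] ∩ [|C−(5, 7)|²=25]]
   so C = (9, 4)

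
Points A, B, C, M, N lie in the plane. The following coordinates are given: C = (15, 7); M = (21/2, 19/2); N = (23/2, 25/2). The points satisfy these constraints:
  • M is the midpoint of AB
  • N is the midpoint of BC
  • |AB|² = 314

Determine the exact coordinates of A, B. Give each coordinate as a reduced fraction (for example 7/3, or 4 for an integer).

1. B_x = 8  [B = 2·N−C = 2·(23/2, 25/2)−(15, 7)]
2. B_y = 18  [B = 2·N−C = 2·(23/2, 25/2)−(15, 7)]
   so B = (8, 18)
3. A_x = 13  [A = 2·M−B = 2·(21/2, 19/2)−(8, 18)]
4. A_y = 1  [A = 2·M−B = 2·(21/2, 19/2)−(8, 18)]
   so A = (13, 1)

A = (13, 1)
B = (8, 18)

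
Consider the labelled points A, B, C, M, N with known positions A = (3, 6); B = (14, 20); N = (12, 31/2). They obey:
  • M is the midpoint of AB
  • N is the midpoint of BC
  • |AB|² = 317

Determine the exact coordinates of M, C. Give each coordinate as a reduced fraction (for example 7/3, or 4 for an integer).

1. M_x = 17/2  [2·M = A+B = (3, 6)+(14, 20)]
2. M_y = 13  [2·M = A+B = (3, 6)+(14, 20)]
   so M = (17/2, 13)
3. C_x = 10  [C = 2·N−B = 2·(12, 31/2)−(14, 20)]
4. C_y = 11  [C = 2·N−B = 2·(12, 31/2)−(14, 20)]
   so C = (10, 11)

M = (17/2, 13)
C = (10, 11)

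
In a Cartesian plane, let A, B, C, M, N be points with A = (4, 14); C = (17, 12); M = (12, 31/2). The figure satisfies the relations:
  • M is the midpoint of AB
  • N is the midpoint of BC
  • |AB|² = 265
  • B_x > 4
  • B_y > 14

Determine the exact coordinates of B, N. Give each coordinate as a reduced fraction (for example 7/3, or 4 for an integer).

B = (20, 17)
N = (37/2, 29/2)

1. B_x = 20  [B = 2·M−A = 2·(12, 31/2)−(4, 14)]
2. B_y = 17  [B = 2·M−A = 2·(12, 31/2)−(4, 14)]
   so B = (20, 17)
3. N_x = 37/2  [2·N = B+C = (20, 17)+(17, 12)]
4. N_y = 29/2  [2·N = B+C = (20, 17)+(17, 12)]
   so N = (37/2, 29/2)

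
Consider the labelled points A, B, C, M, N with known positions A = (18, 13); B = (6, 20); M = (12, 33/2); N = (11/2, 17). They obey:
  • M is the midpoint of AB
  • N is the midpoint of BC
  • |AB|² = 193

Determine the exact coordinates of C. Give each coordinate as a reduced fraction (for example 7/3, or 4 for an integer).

1. C_x = 5  [C = 2·N−B = 2·(11/2, 17)−(6, 20)]
2. C_y = 14  [C = 2·N−B = 2·(11/2, 17)−(6, 20)]
   so C = (5, 14)

C = (5, 14)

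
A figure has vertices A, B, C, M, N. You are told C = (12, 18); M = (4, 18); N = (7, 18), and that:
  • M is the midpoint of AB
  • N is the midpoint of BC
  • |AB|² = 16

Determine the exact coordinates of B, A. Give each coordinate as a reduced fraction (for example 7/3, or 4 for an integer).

1. B_x = 2  [B = 2·N−C = 2·(7, 18)−(12, 18)]
2. B_y = 18  [B = 2·N−C = 2·(7, 18)−(12, 18)]
   so B = (2, 18)
3. A_x = 6  [A = 2·M−B = 2·(4, 18)−(2, 18)]
4. A_y = 18  [A = 2·M−B = 2·(4, 18)−(2, 18)]
   so A = (6, 18)

B = (2, 18)
A = (6, 18)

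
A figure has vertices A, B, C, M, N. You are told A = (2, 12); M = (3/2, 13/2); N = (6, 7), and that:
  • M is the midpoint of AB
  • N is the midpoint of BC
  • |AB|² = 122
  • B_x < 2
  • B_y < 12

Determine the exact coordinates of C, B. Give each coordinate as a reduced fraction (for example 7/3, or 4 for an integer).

1. B_x = 1  [B = 2·M−A = 2·(3/2, 13/2)−(2, 12)]
2. B_y = 1  [B = 2·M−A = 2·(3/2, 13/2)−(2, 12)]
   so B = (1, 1)
3. C_x = 11  [C = 2·N−B = 2·(6, 7)−(1, 1)]
4. C_y = 13  [C = 2·N−B = 2·(6, 7)−(1, 1)]
   so C = (11, 13)

C = (11, 13)
B = (1, 1)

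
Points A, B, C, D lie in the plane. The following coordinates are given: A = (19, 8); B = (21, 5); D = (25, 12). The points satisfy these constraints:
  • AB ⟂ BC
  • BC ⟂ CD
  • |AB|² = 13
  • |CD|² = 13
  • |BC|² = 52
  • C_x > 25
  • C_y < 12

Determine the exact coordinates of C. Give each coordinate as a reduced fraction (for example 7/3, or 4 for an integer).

1. C_x = 27  [[AB ⟂ BC ⇒ 2x-3y-27=0] ∩ [|C−(25, 12)|²=13]]
2. C_y = 9  [[AB ⟂ BC ⇒ 2x-3y-27=0] ∩ [|C−(25, 12)|²=13]]
   so C = (27, 9)

C = (27, 9)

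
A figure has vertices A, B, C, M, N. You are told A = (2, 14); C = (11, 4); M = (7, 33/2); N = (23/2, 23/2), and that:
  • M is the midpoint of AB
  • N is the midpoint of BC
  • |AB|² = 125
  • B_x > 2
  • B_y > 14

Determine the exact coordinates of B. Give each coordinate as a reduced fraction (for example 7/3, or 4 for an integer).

1. B_x = 12  [B = 2·M−A = 2·(7, 33/2)−(2, 14)]
2. B_y = 19  [B = 2·M−A = 2·(7, 33/2)−(2, 14)]
   so B = (12, 19)

B = (12, 19)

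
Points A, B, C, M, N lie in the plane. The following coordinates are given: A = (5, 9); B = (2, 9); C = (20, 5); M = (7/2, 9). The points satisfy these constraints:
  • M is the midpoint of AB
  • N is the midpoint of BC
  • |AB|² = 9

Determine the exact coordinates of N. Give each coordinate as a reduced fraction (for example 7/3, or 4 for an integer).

N = (11, 7)

1. N_x = 11  [2·N = B+C = (2, 9)+(20, 5)]
2. N_y = 7  [2·N = B+C = (2, 9)+(20, 5)]
   so N = (11, 7)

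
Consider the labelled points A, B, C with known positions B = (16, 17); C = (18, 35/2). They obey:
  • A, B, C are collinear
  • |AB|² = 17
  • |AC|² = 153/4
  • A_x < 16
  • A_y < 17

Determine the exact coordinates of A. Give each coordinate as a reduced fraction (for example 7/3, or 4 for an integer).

A = (12, 16)

1. A_x = 12  [[A, B, C are collinear ⇒ -1/2x+2y-26=0] ∩ [|A−(16, 17)|²=17]]
2. A_y = 16  [[A, B, C are collinear ⇒ -1/2x+2y-26=0] ∩ [|A−(16, 17)|²=17]]
   so A = (12, 16)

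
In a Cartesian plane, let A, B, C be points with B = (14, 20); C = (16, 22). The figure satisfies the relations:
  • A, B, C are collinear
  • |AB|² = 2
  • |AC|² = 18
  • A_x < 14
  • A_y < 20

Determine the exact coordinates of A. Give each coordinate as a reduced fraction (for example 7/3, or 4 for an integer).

A = (13, 19)

1. A_x = 13  [[A, B, C are collinear ⇒ -2x+2y-12=0] ∩ [|A−(14, 20)|²=2]]
2. A_y = 19  [[A, B, C are collinear ⇒ -2x+2y-12=0] ∩ [|A−(14, 20)|²=2]]
   so A = (13, 19)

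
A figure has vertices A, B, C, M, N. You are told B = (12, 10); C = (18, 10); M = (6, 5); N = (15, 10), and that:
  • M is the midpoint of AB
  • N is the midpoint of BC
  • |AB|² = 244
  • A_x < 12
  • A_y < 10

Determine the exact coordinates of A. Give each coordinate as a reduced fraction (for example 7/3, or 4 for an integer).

1. A_x = 0  [A = 2·M−B = 2·(6, 5)−(12, 10)]
2. A_y = 0  [A = 2·M−B = 2·(6, 5)−(12, 10)]
   so A = (0, 0)

A = (0, 0)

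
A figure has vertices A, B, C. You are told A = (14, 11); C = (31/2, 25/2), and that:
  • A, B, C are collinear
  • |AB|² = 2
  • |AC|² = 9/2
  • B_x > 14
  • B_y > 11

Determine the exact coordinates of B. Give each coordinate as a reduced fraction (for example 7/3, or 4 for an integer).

1. B_x = 15  [[A, B, C are collinear ⇒ 3/2x-3/2y-9/2=0] ∩ [|B−(14, 11)|²=2]]
2. B_y = 12  [[A, B, C are collinear ⇒ 3/2x-3/2y-9/2=0] ∩ [|B−(14, 11)|²=2]]
   so B = (15, 12)

B = (15, 12)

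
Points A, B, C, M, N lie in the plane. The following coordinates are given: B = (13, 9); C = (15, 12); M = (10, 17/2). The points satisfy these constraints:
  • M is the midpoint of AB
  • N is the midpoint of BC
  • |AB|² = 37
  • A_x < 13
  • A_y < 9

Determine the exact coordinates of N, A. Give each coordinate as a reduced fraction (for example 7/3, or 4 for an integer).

N = (14, 21/2)
A = (7, 8)

1. A_x = 7  [A = 2·M−B = 2·(10, 17/2)−(13, 9)]
2. A_y = 8  [A = 2·M−B = 2·(10, 17/2)−(13, 9)]
   so A = (7, 8)
3. N_x = 14  [2·N = B+C = (13, 9)+(15, 12)]
4. N_y = 21/2  [2·N = B+C = (13, 9)+(15, 12)]
   so N = (14, 21/2)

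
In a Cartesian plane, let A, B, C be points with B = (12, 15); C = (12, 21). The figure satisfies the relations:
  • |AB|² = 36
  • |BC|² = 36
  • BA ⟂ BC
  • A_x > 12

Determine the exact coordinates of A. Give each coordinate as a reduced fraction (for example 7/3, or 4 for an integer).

A = (18, 15)

1. A_x = 18  [[BA ⟂ BC ⇒ 6y-90=0] ∩ [|A−(12, 15)|²=36]]
2. A_y = 15  [[BA ⟂ BC ⇒ 6y-90=0] ∩ [|A−(12, 15)|²=36]]
   so A = (18, 15)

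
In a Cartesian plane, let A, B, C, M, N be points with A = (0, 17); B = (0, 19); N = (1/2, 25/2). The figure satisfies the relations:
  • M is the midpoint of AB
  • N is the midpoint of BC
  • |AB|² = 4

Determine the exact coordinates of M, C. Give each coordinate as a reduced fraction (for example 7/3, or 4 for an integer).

M = (0, 18)
C = (1, 6)

1. M_x = 0  [2·M = A+B = (0, 17)+(0, 19)]
2. M_y = 18  [2·M = A+B = (0, 17)+(0, 19)]
   so M = (0, 18)
3. C_x = 1  [C = 2·N−B = 2·(1/2, 25/2)−(0, 19)]
4. C_y = 6  [C = 2·N−B = 2·(1/2, 25/2)−(0, 19)]
   so C = (1, 6)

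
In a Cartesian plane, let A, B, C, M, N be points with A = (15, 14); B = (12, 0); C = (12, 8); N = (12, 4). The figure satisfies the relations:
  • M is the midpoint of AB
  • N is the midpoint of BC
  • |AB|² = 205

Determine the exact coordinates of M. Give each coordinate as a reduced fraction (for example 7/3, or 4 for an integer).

M = (27/2, 7)

1. M_x = 27/2  [2·M = A+B = (15, 14)+(12, 0)]
2. M_y = 7  [2·M = A+B = (15, 14)+(12, 0)]
   so M = (27/2, 7)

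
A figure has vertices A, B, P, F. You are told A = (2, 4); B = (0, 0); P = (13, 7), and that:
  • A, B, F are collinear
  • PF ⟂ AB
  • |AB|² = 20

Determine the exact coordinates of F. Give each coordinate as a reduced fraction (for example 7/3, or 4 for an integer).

F = (27/5, 54/5)

1. F_x = 27/5  [[A, B, F are collinear ⇒ 4x-2y=0] ∩ [PF ⟂ AB ⇒ -2x-4y+54=0]]
2. F_y = 54/5  [[A, B, F are collinear ⇒ 4x-2y=0] ∩ [PF ⟂ AB ⇒ -2x-4y+54=0]]
   so F = (27/5, 54/5)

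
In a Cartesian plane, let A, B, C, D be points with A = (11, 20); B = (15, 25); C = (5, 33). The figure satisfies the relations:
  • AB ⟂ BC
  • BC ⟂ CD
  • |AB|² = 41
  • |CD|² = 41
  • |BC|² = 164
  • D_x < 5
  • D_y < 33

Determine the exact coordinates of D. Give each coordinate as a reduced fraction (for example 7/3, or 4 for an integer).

D = (1, 28)

1. D_x = 1  [[BC ⟂ CD ⇒ -10x+8y-214=0] ∩ [|D−(5, 33)|²=41]]
2. D_y = 28  [[BC ⟂ CD ⇒ -10x+8y-214=0] ∩ [|D−(5, 33)|²=41]]
   so D = (1, 28)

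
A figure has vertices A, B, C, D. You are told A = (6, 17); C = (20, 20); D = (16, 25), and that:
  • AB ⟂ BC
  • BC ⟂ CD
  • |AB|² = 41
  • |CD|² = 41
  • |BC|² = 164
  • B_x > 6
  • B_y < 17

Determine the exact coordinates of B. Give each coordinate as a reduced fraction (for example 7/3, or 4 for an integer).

1. B_x = 10  [[BC ⟂ CD ⇒ 4x-5y+20=0] ∩ [|B−(6, 17)|²=41]]
2. B_y = 12  [[BC ⟂ CD ⇒ 4x-5y+20=0] ∩ [|B−(6, 17)|²=41]]
   so B = (10, 12)

B = (10, 12)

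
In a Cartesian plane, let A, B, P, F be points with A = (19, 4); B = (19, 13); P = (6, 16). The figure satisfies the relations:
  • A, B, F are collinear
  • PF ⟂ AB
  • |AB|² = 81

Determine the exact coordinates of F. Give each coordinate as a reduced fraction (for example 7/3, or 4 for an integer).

F = (19, 16)

1. F_x = 19  [[A, B, F are collinear ⇒ -9x+171=0] ∩ [PF ⟂ AB ⇒ 9y-144=0]]
2. F_y = 16  [[A, B, F are collinear ⇒ -9x+171=0] ∩ [PF ⟂ AB ⇒ 9y-144=0]]
   so F = (19, 16)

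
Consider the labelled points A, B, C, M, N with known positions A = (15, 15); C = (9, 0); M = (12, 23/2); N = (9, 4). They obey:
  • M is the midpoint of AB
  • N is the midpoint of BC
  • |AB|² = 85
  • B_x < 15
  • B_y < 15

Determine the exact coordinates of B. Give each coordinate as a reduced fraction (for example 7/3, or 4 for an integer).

1. B_x = 9  [B = 2·M−A = 2·(12, 23/2)−(15, 15)]
2. B_y = 8  [B = 2·M−A = 2·(12, 23/2)−(15, 15)]
   so B = (9, 8)

B = (9, 8)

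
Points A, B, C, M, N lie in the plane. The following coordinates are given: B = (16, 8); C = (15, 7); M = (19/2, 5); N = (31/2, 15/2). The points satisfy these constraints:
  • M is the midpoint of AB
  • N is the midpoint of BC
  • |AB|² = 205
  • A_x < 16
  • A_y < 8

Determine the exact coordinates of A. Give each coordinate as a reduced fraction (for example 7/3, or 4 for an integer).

A = (3, 2)

1. A_x = 3  [A = 2·M−B = 2·(19/2, 5)−(16, 8)]
2. A_y = 2  [A = 2·M−B = 2·(19/2, 5)−(16, 8)]
   so A = (3, 2)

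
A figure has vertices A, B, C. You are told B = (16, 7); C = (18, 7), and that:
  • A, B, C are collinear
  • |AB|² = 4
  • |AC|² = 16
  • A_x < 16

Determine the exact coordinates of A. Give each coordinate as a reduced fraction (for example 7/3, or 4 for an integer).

1. A_x = 14  [[A, B, C are collinear ⇒ 2y-14=0] ∩ [|A−(16, 7)|²=4]]
2. A_y = 7  [[A, B, C are collinear ⇒ 2y-14=0] ∩ [|A−(16, 7)|²=4]]
   so A = (14, 7)

A = (14, 7)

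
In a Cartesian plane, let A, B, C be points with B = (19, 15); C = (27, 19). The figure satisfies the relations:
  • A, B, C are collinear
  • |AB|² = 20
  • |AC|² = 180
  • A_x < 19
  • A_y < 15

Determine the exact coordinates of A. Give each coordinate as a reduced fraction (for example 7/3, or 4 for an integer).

1. A_x = 15  [[A, B, C are collinear ⇒ -4x+8y-44=0] ∩ [|A−(19, 15)|²=20]]
2. A_y = 13  [[A, B, C are collinear ⇒ -4x+8y-44=0] ∩ [|A−(19, 15)|²=20]]
   so A = (15, 13)

A = (15, 13)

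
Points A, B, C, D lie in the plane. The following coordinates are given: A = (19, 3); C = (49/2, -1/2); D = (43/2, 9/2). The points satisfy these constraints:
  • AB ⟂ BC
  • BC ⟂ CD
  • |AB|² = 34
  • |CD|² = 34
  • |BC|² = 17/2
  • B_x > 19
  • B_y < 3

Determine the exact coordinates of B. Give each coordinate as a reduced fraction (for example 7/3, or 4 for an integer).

1. B_x = 22  [[BC ⟂ CD ⇒ 3x-5y-76=0] ∩ [|B−(19, 3)|²=34]]
2. B_y = -2  [[BC ⟂ CD ⇒ 3x-5y-76=0] ∩ [|B−(19, 3)|²=34]]
   so B = (22, -2)

B = (22, -2)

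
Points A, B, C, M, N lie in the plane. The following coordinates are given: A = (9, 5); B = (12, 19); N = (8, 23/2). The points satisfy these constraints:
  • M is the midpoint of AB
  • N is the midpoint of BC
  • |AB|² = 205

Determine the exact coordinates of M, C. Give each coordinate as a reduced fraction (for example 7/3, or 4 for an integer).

1. M_x = 21/2  [2·M = A+B = (9, 5)+(12, 19)]
2. M_y = 12  [2·M = A+B = (9, 5)+(12, 19)]
   so M = (21/2, 12)
3. C_x = 4  [C = 2·N−B = 2·(8, 23/2)−(12, 19)]
4. C_y = 4  [C = 2·N−B = 2·(8, 23/2)−(12, 19)]
   so C = (4, 4)

M = (21/2, 12)
C = (4, 4)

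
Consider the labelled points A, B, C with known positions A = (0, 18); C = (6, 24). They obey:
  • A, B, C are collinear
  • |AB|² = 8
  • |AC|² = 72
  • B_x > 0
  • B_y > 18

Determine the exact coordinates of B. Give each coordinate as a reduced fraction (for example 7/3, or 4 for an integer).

1. B_x = 2  [[A, B, C are collinear ⇒ 6x-6y+108=0] ∩ [|B−(0, 18)|²=8]]
2. B_y = 20  [[A, B, C are collinear ⇒ 6x-6y+108=0] ∩ [|B−(0, 18)|²=8]]
   so B = (2, 20)

B = (2, 20)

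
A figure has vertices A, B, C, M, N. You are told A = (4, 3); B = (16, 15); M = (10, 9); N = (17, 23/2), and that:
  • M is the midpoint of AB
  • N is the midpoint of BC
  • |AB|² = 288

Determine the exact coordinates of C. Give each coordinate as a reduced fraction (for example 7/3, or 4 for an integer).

1. C_x = 18  [C = 2·N−B = 2·(17, 23/2)−(16, 15)]
2. C_y = 8  [C = 2·N−B = 2·(17, 23/2)−(16, 15)]
   so C = (18, 8)

C = (18, 8)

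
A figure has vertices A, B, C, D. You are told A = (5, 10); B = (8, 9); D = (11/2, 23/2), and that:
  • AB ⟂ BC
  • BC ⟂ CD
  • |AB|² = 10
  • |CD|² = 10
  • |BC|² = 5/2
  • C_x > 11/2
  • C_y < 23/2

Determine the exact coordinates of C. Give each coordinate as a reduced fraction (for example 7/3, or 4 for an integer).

C = (17/2, 21/2)

1. C_x = 17/2  [[AB ⟂ BC ⇒ 3x-1y-15=0] ∩ [|C−(11/2, 23/2)|²=10]]
2. C_y = 21/2  [[AB ⟂ BC ⇒ 3x-1y-15=0] ∩ [|C−(11/2, 23/2)|²=10]]
   so C = (17/2, 21/2)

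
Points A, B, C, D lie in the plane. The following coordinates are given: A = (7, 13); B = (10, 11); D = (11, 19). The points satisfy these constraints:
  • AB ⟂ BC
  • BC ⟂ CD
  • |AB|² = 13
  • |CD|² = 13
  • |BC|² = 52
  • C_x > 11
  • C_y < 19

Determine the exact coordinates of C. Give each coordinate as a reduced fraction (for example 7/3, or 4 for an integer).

C = (14, 17)

1. C_x = 14  [[AB ⟂ BC ⇒ 3x-2y-8=0] ∩ [|C−(11, 19)|²=13]]
2. C_y = 17  [[AB ⟂ BC ⇒ 3x-2y-8=0] ∩ [|C−(11, 19)|²=13]]
   so C = (14, 17)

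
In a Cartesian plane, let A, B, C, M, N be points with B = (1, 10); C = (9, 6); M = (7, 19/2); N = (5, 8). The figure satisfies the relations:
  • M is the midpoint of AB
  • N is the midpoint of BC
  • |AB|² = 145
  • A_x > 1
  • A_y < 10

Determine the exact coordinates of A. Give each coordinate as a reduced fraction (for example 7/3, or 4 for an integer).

A = (13, 9)

1. A_x = 13  [A = 2·M−B = 2·(7, 19/2)−(1, 10)]
2. A_y = 9  [A = 2·M−B = 2·(7, 19/2)−(1, 10)]
   so A = (13, 9)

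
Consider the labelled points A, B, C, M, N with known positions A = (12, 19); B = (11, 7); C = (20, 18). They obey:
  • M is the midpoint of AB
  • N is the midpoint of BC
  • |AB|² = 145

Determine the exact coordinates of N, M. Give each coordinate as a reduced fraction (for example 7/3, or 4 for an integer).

1. M_x = 23/2  [2·M = A+B = (12, 19)+(11, 7)]
2. M_y = 13  [2·M = A+B = (12, 19)+(11, 7)]
   so M = (23/2, 13)
3. N_x = 31/2  [2·N = B+C = (11, 7)+(20, 18)]
4. N_y = 25/2  [2·N = B+C = (11, 7)+(20, 18)]
   so N = (31/2, 25/2)

N = (31/2, 25/2)
M = (23/2, 13)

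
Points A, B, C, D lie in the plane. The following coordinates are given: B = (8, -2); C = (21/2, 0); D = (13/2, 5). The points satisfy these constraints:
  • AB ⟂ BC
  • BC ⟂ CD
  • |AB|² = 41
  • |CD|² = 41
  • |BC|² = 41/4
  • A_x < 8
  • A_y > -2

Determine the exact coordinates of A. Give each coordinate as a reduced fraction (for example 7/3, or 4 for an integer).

A = (4, 3)

1. A_x = 4  [[AB ⟂ BC ⇒ -5/2x-2y+16=0] ∩ [|A−(8, -2)|²=41]]
2. A_y = 3  [[AB ⟂ BC ⇒ -5/2x-2y+16=0] ∩ [|A−(8, -2)|²=41]]
   so A = (4, 3)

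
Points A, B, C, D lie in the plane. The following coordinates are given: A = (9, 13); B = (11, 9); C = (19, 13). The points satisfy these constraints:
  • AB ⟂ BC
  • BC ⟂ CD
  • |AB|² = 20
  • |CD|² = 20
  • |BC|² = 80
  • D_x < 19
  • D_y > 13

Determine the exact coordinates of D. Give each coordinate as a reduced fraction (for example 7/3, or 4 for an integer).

1. D_x = 17  [[BC ⟂ CD ⇒ 8x+4y-204=0] ∩ [|D−(19, 13)|²=20]]
2. D_y = 17  [[BC ⟂ CD ⇒ 8x+4y-204=0] ∩ [|D−(19, 13)|²=20]]
   so D = (17, 17)

D = (17, 17)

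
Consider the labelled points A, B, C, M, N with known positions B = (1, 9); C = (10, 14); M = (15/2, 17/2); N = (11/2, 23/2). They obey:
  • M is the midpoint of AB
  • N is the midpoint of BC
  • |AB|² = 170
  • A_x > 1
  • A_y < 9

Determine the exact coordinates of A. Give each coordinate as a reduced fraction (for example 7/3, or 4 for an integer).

1. A_x = 14  [A = 2·M−B = 2·(15/2, 17/2)−(1, 9)]
2. A_y = 8  [A = 2·M−B = 2·(15/2, 17/2)−(1, 9)]
   so A = (14, 8)

A = (14, 8)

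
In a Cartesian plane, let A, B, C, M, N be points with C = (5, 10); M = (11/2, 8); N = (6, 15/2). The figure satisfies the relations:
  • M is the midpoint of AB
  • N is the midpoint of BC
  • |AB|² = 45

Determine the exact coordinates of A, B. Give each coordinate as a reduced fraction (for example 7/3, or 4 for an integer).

A = (4, 11)
B = (7, 5)

1. B_x = 7  [B = 2·N−C = 2·(6, 15/2)−(5, 10)]
2. B_y = 5  [B = 2·N−C = 2·(6, 15/2)−(5, 10)]
   so B = (7, 5)
3. A_x = 4  [A = 2·M−B = 2·(11/2, 8)−(7, 5)]
4. A_y = 11  [A = 2·M−B = 2·(11/2, 8)−(7, 5)]
   so A = (4, 11)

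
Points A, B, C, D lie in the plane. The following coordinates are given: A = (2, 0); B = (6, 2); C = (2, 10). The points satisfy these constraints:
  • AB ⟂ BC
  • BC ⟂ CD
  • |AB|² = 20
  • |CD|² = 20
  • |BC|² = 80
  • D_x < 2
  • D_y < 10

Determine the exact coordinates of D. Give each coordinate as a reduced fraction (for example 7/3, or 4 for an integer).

1. D_x = -2  [[BC ⟂ CD ⇒ -4x+8y-72=0] ∩ [|D−(2, 10)|²=20]]
2. D_y = 8  [[BC ⟂ CD ⇒ -4x+8y-72=0] ∩ [|D−(2, 10)|²=20]]
   so D = (-2, 8)

D = (-2, 8)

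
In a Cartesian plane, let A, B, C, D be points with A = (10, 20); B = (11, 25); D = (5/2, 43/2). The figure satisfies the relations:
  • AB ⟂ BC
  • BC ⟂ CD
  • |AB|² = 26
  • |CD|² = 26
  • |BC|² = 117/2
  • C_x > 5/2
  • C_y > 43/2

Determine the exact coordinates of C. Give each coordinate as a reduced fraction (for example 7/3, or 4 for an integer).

C = (7/2, 53/2)

1. C_x = 7/2  [[AB ⟂ BC ⇒ 1x+5y-136=0] ∩ [|C−(5/2, 43/2)|²=26]]
2. C_y = 53/2  [[AB ⟂ BC ⇒ 1x+5y-136=0] ∩ [|C−(5/2, 43/2)|²=26]]
   so C = (7/2, 53/2)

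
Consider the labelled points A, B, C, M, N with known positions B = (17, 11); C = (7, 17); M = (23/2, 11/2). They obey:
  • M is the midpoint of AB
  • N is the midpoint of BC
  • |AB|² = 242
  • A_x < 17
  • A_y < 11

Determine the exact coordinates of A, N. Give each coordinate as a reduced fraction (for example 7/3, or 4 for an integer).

1. A_x = 6  [A = 2·M−B = 2·(23/2, 11/2)−(17, 11)]
2. A_y = 0  [A = 2·M−B = 2·(23/2, 11/2)−(17, 11)]
   so A = (6, 0)
3. N_x = 12  [2·N = B+C = (17, 11)+(7, 17)]
4. N_y = 14  [2·N = B+C = (17, 11)+(7, 17)]
   so N = (12, 14)

A = (6, 0)
N = (12, 14)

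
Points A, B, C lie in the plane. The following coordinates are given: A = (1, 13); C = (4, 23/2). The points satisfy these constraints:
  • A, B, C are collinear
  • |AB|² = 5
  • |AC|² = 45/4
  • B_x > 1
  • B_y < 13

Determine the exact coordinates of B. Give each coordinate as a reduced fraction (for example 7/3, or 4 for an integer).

1. B_x = 3  [[A, B, C are collinear ⇒ -3/2x-3y+81/2=0] ∩ [|B−(1, 13)|²=5]]
2. B_y = 12  [[A, B, C are collinear ⇒ -3/2x-3y+81/2=0] ∩ [|B−(1, 13)|²=5]]
   so B = (3, 12)

B = (3, 12)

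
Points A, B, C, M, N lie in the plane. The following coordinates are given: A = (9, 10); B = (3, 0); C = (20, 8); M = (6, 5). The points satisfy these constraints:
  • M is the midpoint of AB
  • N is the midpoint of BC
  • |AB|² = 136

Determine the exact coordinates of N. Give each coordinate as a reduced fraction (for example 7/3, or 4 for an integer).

1. N_x = 23/2  [2·N = B+C = (3, 0)+(20, 8)]
2. N_y = 4  [2·N = B+C = (3, 0)+(20, 8)]
   so N = (23/2, 4)

N = (23/2, 4)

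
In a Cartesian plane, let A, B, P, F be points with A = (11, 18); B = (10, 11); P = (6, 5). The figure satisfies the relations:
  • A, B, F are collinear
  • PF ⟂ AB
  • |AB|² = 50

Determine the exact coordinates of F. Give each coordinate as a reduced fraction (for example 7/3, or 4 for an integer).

F = (227/25, 114/25)

1. F_x = 227/25  [[A, B, F are collinear ⇒ 7x-1y-59=0] ∩ [PF ⟂ AB ⇒ -1x-7y+41=0]]
2. F_y = 114/25  [[A, B, F are collinear ⇒ 7x-1y-59=0] ∩ [PF ⟂ AB ⇒ -1x-7y+41=0]]
   so F = (227/25, 114/25)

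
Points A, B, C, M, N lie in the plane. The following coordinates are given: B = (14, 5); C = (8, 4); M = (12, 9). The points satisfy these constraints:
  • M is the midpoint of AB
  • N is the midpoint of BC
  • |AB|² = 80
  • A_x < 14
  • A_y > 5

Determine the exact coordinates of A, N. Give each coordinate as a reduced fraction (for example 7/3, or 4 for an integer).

A = (10, 13)
N = (11, 9/2)

1. A_x = 10  [A = 2·M−B = 2·(12, 9)−(14, 5)]
2. A_y = 13  [A = 2·M−B = 2·(12, 9)−(14, 5)]
   so A = (10, 13)
3. N_x = 11  [2·N = B+C = (14, 5)+(8, 4)]
4. N_y = 9/2  [2·N = B+C = (14, 5)+(8, 4)]
   so N = (11, 9/2)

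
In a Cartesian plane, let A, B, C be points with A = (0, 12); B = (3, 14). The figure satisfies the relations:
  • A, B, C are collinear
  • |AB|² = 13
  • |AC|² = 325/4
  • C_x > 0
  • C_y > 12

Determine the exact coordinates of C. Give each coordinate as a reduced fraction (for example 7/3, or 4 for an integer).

C = (15/2, 17)

1. C_x = 15/2  [[A, B, C are collinear ⇒ -2x+3y-36=0] ∩ [|C−(0, 12)|²=325/4]]
2. C_y = 17  [[A, B, C are collinear ⇒ -2x+3y-36=0] ∩ [|C−(0, 12)|²=325/4]]
   so C = (15/2, 17)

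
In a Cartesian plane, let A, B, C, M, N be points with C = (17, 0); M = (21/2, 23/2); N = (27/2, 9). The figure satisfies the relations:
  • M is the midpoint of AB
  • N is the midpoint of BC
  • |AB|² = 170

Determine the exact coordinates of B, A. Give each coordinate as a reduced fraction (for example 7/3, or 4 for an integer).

1. B_x = 10  [B = 2·N−C = 2·(27/2, 9)−(17, 0)]
2. B_y = 18  [B = 2·N−C = 2·(27/2, 9)−(17, 0)]
   so B = (10, 18)
3. A_x = 11  [A = 2·M−B = 2·(21/2, 23/2)−(10, 18)]
4. A_y = 5  [A = 2·M−B = 2·(21/2, 23/2)−(10, 18)]
   so A = (11, 5)

B = (10, 18)
A = (11, 5)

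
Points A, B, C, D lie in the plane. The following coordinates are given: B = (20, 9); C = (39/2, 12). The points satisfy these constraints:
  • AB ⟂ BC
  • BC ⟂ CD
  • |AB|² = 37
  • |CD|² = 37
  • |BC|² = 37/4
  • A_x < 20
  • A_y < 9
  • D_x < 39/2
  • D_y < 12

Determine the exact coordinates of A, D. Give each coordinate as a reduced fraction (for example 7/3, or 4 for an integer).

1. A_x = 14  [[AB ⟂ BC ⇒ 1/2x-3y+17=0] ∩ [|A−(20, 9)|²=37]]
2. A_y = 8  [[AB ⟂ BC ⇒ 1/2x-3y+17=0] ∩ [|A−(20, 9)|²=37]]
   so A = (14, 8)
3. D_x = 27/2  [[BC ⟂ CD ⇒ -1/2x+3y-105/4=0] ∩ [|D−(39/2, 12)|²=37]]
4. D_y = 11  [[BC ⟂ CD ⇒ -1/2x+3y-105/4=0] ∩ [|D−(39/2, 12)|²=37]]
   so D = (27/2, 11)

A = (14, 8)
D = (27/2, 11)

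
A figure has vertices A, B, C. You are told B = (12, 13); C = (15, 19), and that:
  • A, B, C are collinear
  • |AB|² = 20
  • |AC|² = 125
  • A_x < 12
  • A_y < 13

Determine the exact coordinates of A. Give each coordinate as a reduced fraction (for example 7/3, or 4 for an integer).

A = (10, 9)

1. A_x = 10  [[A, B, C are collinear ⇒ -6x+3y+33=0] ∩ [|A−(12, 13)|²=20]]
2. A_y = 9  [[A, B, C are collinear ⇒ -6x+3y+33=0] ∩ [|A−(12, 13)|²=20]]
   so A = (10, 9)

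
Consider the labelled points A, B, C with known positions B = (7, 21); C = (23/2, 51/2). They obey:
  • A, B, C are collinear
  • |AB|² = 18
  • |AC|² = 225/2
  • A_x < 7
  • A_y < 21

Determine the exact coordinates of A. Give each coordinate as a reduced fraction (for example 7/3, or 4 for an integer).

1. A_x = 4  [[A, B, C are collinear ⇒ -9/2x+9/2y-63=0] ∩ [|A−(7, 21)|²=18]]
2. A_y = 18  [[A, B, C are collinear ⇒ -9/2x+9/2y-63=0] ∩ [|A−(7, 21)|²=18]]
   so A = (4, 18)

A = (4, 18)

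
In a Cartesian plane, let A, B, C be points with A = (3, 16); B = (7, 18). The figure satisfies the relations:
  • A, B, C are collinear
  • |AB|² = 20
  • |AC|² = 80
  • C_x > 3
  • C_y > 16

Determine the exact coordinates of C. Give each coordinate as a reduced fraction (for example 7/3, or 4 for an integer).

1. C_x = 11  [[A, B, C are collinear ⇒ -2x+4y-58=0] ∩ [|C−(3, 16)|²=80]]
2. C_y = 20  [[A, B, C are collinear ⇒ -2x+4y-58=0] ∩ [|C−(3, 16)|²=80]]
   so C = (11, 20)

C = (11, 20)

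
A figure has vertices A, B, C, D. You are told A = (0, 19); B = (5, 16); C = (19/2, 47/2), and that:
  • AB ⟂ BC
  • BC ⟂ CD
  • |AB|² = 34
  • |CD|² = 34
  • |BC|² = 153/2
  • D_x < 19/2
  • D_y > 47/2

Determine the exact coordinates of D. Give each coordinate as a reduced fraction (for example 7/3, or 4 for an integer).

1. D_x = 9/2  [[BC ⟂ CD ⇒ 9/2x+15/2y-219=0] ∩ [|D−(19/2, 47/2)|²=34]]
2. D_y = 53/2  [[BC ⟂ CD ⇒ 9/2x+15/2y-219=0] ∩ [|D−(19/2, 47/2)|²=34]]
   so D = (9/2, 53/2)

D = (9/2, 53/2)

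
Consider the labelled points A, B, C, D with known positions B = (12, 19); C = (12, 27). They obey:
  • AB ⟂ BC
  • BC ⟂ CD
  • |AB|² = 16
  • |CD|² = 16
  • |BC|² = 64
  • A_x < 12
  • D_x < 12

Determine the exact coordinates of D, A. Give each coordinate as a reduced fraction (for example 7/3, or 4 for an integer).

D = (8, 27)
A = (8, 19)

1. D_x = 8  [[BC ⟂ CD ⇒ 8y-216=0] ∩ [|D−(12, 27)|²=16]]
2. D_y = 27  [[BC ⟂ CD ⇒ 8y-216=0] ∩ [|D−(12, 27)|²=16]]
   so D = (8, 27)
3. A_x = 8  [[AB ⟂ BC ⇒ -8y+152=0] ∩ [|A−(12, 19)|²=16]]
4. A_y = 19  [[AB ⟂ BC ⇒ -8y+152=0] ∩ [|A−(12, 19)|²=16]]
   so A = (8, 19)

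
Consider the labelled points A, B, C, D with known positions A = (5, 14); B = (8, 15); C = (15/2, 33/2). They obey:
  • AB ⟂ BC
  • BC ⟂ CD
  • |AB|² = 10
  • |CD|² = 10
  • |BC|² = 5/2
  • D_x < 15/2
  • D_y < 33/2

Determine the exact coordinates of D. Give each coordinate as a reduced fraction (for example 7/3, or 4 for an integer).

D = (9/2, 31/2)

1. D_x = 9/2  [[BC ⟂ CD ⇒ -1/2x+3/2y-21=0] ∩ [|D−(15/2, 33/2)|²=10]]
2. D_y = 31/2  [[BC ⟂ CD ⇒ -1/2x+3/2y-21=0] ∩ [|D−(15/2, 33/2)|²=10]]
   so D = (9/2, 31/2)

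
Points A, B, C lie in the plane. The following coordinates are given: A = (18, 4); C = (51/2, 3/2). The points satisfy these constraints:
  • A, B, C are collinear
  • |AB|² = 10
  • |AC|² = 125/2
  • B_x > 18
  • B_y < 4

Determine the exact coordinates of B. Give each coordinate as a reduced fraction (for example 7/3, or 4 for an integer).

1. B_x = 21  [[A, B, C are collinear ⇒ -5/2x-15/2y+75=0] ∩ [|B−(18, 4)|²=10]]
2. B_y = 3  [[A, B, C are collinear ⇒ -5/2x-15/2y+75=0] ∩ [|B−(18, 4)|²=10]]
   so B = (21, 3)

B = (21, 3)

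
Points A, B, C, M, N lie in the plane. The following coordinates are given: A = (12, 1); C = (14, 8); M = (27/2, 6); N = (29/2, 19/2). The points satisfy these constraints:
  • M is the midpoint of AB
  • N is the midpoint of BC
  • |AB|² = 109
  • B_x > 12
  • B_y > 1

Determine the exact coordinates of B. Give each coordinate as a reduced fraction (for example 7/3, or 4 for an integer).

1. B_x = 15  [B = 2·M−A = 2·(27/2, 6)−(12, 1)]
2. B_y = 11  [B = 2·M−A = 2·(27/2, 6)−(12, 1)]
   so B = (15, 11)

B = (15, 11)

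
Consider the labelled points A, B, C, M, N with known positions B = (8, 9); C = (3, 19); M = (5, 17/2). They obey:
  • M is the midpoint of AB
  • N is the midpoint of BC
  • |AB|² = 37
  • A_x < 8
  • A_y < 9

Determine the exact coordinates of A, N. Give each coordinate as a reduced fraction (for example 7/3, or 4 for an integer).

A = (2, 8)
N = (11/2, 14)

1. A_x = 2  [A = 2·M−B = 2·(5, 17/2)−(8, 9)]
2. A_y = 8  [A = 2·M−B = 2·(5, 17/2)−(8, 9)]
   so A = (2, 8)
3. N_x = 11/2  [2·N = B+C = (8, 9)+(3, 19)]
4. N_y = 14  [2·N = B+C = (8, 9)+(3, 19)]
   so N = (11/2, 14)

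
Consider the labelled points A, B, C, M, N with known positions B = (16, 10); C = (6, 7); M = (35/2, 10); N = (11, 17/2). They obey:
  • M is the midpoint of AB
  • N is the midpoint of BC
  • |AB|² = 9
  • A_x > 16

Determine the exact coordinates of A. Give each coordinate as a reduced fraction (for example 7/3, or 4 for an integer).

1. A_x = 19  [A = 2·M−B = 2·(35/2, 10)−(16, 10)]
2. A_y = 10  [A = 2·M−B = 2·(35/2, 10)−(16, 10)]
   so A = (19, 10)

A = (19, 10)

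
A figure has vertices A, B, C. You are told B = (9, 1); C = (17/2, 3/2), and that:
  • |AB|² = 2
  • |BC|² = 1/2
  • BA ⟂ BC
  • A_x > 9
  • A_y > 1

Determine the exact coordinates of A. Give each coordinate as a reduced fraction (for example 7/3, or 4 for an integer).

1. A_x = 10  [[BA ⟂ BC ⇒ -1/2x+1/2y+4=0] ∩ [|A−(9, 1)|²=2]]
2. A_y = 2  [[BA ⟂ BC ⇒ -1/2x+1/2y+4=0] ∩ [|A−(9, 1)|²=2]]
   so A = (10, 2)

A = (10, 2)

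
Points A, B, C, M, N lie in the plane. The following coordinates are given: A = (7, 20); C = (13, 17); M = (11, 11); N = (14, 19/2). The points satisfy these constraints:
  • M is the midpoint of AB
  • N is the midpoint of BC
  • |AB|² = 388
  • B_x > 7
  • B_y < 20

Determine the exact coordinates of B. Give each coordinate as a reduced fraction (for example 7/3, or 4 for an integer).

1. B_x = 15  [B = 2·M−A = 2·(11, 11)−(7, 20)]
2. B_y = 2  [B = 2·M−A = 2·(11, 11)−(7, 20)]
   so B = (15, 2)

B = (15, 2)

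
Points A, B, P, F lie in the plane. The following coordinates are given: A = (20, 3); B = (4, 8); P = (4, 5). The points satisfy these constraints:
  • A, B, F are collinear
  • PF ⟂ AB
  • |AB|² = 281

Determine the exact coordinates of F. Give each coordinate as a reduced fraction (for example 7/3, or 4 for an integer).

F = (1364/281, 2173/281)

1. F_x = 1364/281  [[A, B, F are collinear ⇒ -5x-16y+148=0] ∩ [PF ⟂ AB ⇒ -16x+5y+39=0]]
2. F_y = 2173/281  [[A, B, F are collinear ⇒ -5x-16y+148=0] ∩ [PF ⟂ AB ⇒ -16x+5y+39=0]]
   so F = (1364/281, 2173/281)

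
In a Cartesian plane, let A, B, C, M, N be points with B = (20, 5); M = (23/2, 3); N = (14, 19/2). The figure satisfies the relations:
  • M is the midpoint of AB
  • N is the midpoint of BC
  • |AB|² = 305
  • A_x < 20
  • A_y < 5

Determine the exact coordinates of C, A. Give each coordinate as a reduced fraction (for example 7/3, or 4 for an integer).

1. A_x = 3  [A = 2·M−B = 2·(23/2, 3)−(20, 5)]
2. A_y = 1  [A = 2·M−B = 2·(23/2, 3)−(20, 5)]
   so A = (3, 1)
3. C_x = 8  [C = 2·N−B = 2·(14, 19/2)−(20, 5)]
4. C_y = 14  [C = 2·N−B = 2·(14, 19/2)−(20, 5)]
   so C = (8, 14)

C = (8, 14)
A = (3, 1)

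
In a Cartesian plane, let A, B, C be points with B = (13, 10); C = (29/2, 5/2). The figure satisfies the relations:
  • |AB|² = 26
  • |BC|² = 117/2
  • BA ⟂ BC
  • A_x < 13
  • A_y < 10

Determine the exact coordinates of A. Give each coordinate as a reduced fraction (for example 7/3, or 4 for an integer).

1. A_x = 8  [[BA ⟂ BC ⇒ 3/2x-15/2y+111/2=0] ∩ [|A−(13, 10)|²=26]]
2. A_y = 9  [[BA ⟂ BC ⇒ 3/2x-15/2y+111/2=0] ∩ [|A−(13, 10)|²=26]]
   so A = (8, 9)

A = (8, 9)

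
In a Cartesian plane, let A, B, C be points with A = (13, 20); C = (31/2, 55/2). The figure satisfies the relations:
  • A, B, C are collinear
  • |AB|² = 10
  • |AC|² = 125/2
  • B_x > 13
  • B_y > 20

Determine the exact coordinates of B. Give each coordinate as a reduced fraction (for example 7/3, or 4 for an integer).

1. B_x = 14  [[A, B, C are collinear ⇒ 15/2x-5/2y-95/2=0] ∩ [|B−(13, 20)|²=10]]
2. B_y = 23  [[A, B, C are collinear ⇒ 15/2x-5/2y-95/2=0] ∩ [|B−(13, 20)|²=10]]
   so B = (14, 23)

B = (14, 23)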